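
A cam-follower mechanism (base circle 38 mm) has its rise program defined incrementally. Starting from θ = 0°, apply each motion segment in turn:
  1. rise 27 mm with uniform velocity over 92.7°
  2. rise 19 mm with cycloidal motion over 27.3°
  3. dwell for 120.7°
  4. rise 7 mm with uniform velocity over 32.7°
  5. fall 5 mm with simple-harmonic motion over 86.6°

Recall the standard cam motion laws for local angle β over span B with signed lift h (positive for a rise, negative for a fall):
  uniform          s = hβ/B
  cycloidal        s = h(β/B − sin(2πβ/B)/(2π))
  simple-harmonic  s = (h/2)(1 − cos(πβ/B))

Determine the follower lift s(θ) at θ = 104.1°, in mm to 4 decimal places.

seg 1 [0°–92.7°] uniform, h=27: full span → s += 27 → s = 27.0000
seg 2 [92.7°–120°] cycloidal, h=19: θ=104.1° here. β=11.4, B=27.3. 19·(0.4176 − sin(2π·0.4176)/(2π)) = 6.4372 → s = 33.4372

33.4372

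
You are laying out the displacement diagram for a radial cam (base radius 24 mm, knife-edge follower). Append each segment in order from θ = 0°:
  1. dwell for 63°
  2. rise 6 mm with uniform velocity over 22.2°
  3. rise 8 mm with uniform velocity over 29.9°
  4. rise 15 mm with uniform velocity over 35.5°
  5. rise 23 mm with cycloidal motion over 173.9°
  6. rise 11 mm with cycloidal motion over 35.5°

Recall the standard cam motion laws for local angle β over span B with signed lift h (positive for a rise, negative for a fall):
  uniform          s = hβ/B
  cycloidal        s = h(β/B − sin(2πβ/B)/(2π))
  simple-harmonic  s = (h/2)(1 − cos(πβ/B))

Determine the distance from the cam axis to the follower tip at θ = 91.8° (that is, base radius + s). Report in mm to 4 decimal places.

seg 1 [0°–63°] dwell: s stays 0.0000
seg 2 [63°–85.2°] uniform, h=6: full span → s += 6 → s = 6.0000
seg 3 [85.2°–115.1°] uniform, h=8: θ=91.8° here. β=6.6, B=29.9. 8·6.6/29.9 = 1.7659 → s = 7.7659
radial distance = base radius + s = 24 + 7.7659 = 31.7659

31.7659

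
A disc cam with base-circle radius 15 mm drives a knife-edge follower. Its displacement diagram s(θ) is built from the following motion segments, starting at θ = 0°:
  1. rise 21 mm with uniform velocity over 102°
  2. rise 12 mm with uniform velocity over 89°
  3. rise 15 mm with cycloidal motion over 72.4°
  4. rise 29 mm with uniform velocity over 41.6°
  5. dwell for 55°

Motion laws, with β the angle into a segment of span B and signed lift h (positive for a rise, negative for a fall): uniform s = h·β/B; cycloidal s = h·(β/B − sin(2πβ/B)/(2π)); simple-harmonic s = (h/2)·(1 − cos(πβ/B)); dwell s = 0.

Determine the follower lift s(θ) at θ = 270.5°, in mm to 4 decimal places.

seg 1 [0°–102°] uniform, h=21: full span → s += 21 → s = 21.0000
seg 2 [102°–191°] uniform, h=12: full span → s += 12 → s = 33.0000
seg 3 [191°–263.4°] cycloidal, h=15: full span → s += 15 → s = 48.0000
seg 4 [263.4°–305°] uniform, h=29: θ=270.5° here. β=7.1, B=41.6. 29·7.1/41.6 = 4.9495 → s = 52.9495

52.9495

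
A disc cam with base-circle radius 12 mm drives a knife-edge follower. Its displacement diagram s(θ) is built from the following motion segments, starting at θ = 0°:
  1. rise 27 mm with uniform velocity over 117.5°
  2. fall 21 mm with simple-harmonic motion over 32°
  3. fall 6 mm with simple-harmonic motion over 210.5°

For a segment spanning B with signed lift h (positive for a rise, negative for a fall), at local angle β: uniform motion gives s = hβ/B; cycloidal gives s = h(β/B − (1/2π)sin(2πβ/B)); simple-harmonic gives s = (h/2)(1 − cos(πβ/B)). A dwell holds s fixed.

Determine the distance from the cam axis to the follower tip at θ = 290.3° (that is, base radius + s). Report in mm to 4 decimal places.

seg 1 [0°–117.5°] uniform, h=27: full span → s += 27 → s = 27.0000
seg 2 [117.5°–149.5°] simple-harmonic, h=-21: full span → s += -21 → s = 6.0000
seg 3 [149.5°–360°] simple-harmonic, h=-6: θ=290.3° here. β=140.8, B=210.5. -6/2·(1 − cos(π·0.6689)) = -4.5181 → s = 1.4819
radial distance = base radius + s = 12 + 1.4819 = 13.4819

13.4819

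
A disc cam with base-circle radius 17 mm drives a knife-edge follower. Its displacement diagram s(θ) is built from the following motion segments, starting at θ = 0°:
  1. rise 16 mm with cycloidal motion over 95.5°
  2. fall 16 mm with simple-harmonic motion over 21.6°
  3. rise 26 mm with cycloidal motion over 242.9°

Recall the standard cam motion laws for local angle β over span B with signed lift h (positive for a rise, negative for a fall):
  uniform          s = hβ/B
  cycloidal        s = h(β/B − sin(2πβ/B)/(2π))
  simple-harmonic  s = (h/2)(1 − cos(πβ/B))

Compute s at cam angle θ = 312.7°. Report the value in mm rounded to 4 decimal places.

seg 1 [0°–95.5°] cycloidal, h=16: full span → s += 16 → s = 16.0000
seg 2 [95.5°–117.1°] simple-harmonic, h=-16: full span → s += -16 → s = 0.0000
seg 3 [117.1°–360°] cycloidal, h=26: θ=312.7° here. β=195.6, B=242.9. 26·(0.8053 − sin(2π·0.8053)/(2π)) = 24.8280 → s = 24.8280

24.8280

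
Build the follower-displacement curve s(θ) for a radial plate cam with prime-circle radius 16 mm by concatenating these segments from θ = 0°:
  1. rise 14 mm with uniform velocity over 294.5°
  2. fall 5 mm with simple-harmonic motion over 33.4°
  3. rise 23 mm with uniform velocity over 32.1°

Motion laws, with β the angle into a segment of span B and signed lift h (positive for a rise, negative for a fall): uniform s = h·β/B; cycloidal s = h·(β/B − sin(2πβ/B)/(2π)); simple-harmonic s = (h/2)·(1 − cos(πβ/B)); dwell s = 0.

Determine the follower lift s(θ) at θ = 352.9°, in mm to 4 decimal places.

seg 1 [0°–294.5°] uniform, h=14: full span → s += 14 → s = 14.0000
seg 2 [294.5°–327.9°] simple-harmonic, h=-5: full span → s += -5 → s = 9.0000
seg 3 [327.9°–360°] uniform, h=23: θ=352.9° here. β=25, B=32.1. 23·25/32.1 = 17.9128 → s = 26.9128

26.9128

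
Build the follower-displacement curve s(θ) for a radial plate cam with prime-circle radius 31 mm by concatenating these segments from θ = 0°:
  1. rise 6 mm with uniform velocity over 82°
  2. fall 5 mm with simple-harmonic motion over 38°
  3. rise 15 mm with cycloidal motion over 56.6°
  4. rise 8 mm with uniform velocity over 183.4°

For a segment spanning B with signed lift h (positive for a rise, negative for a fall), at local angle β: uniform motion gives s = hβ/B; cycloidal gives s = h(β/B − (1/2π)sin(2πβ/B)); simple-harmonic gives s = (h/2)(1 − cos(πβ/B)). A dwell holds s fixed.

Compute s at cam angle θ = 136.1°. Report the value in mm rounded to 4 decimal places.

seg 1 [0°–82°] uniform, h=6: full span → s += 6 → s = 6.0000
seg 2 [82°–120°] simple-harmonic, h=-5: full span → s += -5 → s = 1.0000
seg 3 [120°–176.6°] cycloidal, h=15: θ=136.1° here. β=16.1, B=56.6. 15·(0.2845 − sin(2π·0.2845)/(2π)) = 1.9352 → s = 2.9352

2.9352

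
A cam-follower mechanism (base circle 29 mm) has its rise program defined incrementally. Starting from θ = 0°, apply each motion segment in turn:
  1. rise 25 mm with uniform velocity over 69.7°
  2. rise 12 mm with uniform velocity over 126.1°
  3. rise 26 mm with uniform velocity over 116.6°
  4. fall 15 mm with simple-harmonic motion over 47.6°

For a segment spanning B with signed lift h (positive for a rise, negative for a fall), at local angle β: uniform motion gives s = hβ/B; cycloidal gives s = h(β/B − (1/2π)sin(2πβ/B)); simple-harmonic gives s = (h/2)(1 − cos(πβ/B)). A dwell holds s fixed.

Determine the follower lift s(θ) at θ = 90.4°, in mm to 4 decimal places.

seg 1 [0°–69.7°] uniform, h=25: full span → s += 25 → s = 25.0000
seg 2 [69.7°–195.8°] uniform, h=12: θ=90.4° here. β=20.7, B=126.1. 12·20.7/126.1 = 1.9699 → s = 26.9699

26.9699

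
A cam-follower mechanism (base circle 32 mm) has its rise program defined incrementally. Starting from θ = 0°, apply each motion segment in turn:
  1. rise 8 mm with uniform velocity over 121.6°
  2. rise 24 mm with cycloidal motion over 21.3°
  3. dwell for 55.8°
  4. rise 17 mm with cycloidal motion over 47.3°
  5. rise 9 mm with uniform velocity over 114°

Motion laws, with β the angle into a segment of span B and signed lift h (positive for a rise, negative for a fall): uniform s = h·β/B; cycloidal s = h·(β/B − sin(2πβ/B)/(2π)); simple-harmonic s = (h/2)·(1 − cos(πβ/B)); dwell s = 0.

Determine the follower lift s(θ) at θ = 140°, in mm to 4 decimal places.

seg 1 [0°–121.6°] uniform, h=8: full span → s += 8 → s = 8.0000
seg 2 [121.6°–142.9°] cycloidal, h=24: θ=140° here. β=18.4, B=21.3. 24·(0.8638 − sin(2π·0.8638)/(2π)) = 23.6158 → s = 31.6158

31.6158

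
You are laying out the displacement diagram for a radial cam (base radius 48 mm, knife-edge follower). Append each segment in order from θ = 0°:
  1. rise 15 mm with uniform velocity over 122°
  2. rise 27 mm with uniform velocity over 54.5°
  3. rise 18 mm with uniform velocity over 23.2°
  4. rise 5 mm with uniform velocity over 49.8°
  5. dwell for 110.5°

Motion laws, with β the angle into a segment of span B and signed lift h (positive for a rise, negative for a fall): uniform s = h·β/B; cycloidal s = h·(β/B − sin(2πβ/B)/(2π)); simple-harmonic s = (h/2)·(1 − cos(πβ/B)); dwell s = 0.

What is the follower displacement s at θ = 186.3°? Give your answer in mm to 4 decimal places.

seg 1 [0°–122°] uniform, h=15: full span → s += 15 → s = 15.0000
seg 2 [122°–176.5°] uniform, h=27: full span → s += 27 → s = 42.0000
seg 3 [176.5°–199.7°] uniform, h=18: θ=186.3° here. β=9.8, B=23.2. 18·9.8/23.2 = 7.6034 → s = 49.6034

49.6034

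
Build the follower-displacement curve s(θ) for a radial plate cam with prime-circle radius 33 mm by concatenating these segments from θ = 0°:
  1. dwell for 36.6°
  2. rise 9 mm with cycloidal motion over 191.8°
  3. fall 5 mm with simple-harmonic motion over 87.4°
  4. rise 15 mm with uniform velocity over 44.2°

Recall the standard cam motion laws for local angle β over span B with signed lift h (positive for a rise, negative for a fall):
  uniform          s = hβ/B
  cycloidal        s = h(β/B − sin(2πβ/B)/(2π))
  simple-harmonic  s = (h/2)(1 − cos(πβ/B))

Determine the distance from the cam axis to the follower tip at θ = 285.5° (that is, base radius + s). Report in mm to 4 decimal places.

seg 1 [0°–36.6°] dwell: s stays 0.0000
seg 2 [36.6°–228.4°] cycloidal, h=9: full span → s += 9 → s = 9.0000
seg 3 [228.4°–315.8°] simple-harmonic, h=-5: θ=285.5° here. β=57.1, B=87.4. -5/2·(1 − cos(π·0.6533)) = -3.6581 → s = 5.3419
radial distance = base radius + s = 33 + 5.3419 = 38.3419

38.3419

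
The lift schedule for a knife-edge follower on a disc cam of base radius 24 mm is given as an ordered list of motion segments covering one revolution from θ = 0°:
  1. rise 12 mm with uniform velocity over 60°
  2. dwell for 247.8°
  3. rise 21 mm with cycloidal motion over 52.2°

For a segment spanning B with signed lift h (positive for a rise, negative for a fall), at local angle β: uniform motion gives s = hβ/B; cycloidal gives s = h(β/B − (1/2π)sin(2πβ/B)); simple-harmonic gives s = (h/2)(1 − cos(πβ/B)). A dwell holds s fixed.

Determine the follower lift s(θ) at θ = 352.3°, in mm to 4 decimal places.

seg 1 [0°–60°] uniform, h=12: full span → s += 12 → s = 12.0000
seg 2 [60°–307.8°] dwell: s stays 12.0000
seg 3 [307.8°–360°] cycloidal, h=21: θ=352.3° here. β=44.5, B=52.2. 21·(0.8525 − sin(2π·0.8525)/(2π)) = 20.5752 → s = 32.5752

32.5752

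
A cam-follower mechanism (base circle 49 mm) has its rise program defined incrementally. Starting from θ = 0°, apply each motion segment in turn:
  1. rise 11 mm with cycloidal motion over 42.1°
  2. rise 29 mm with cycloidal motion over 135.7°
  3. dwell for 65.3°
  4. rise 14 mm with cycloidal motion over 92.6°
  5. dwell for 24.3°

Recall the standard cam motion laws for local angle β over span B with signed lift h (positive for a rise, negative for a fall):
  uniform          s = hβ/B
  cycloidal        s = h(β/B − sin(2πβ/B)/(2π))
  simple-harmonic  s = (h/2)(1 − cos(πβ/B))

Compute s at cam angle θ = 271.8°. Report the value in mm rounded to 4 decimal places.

seg 1 [0°–42.1°] cycloidal, h=11: full span → s += 11 → s = 11.0000
seg 2 [42.1°–177.8°] cycloidal, h=29: full span → s += 29 → s = 40.0000
seg 3 [177.8°–243.1°] dwell: s stays 40.0000
seg 4 [243.1°–335.7°] cycloidal, h=14: θ=271.8° here. β=28.7, B=92.6. 14·(0.3099 − sin(2π·0.3099)/(2π)) = 2.2671 → s = 42.2671

42.2671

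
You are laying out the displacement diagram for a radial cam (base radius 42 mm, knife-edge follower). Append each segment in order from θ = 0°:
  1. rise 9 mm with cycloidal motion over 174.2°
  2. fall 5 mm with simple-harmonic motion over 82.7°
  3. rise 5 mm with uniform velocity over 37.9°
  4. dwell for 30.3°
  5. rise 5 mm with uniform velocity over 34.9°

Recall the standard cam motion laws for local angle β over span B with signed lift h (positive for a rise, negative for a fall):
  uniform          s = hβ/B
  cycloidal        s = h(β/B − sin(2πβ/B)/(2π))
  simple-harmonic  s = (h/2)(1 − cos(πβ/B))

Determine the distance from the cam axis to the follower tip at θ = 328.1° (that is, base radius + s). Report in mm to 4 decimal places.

seg 1 [0°–174.2°] cycloidal, h=9: full span → s += 9 → s = 9.0000
seg 2 [174.2°–256.9°] simple-harmonic, h=-5: full span → s += -5 → s = 4.0000
seg 3 [256.9°–294.8°] uniform, h=5: full span → s += 5 → s = 9.0000
seg 4 [294.8°–325.1°] dwell: s stays 9.0000
seg 5 [325.1°–360°] uniform, h=5: θ=328.1° here. β=3, B=34.9. 5·3/34.9 = 0.4298 → s = 9.4298
radial distance = base radius + s = 42 + 9.4298 = 51.4298

51.4298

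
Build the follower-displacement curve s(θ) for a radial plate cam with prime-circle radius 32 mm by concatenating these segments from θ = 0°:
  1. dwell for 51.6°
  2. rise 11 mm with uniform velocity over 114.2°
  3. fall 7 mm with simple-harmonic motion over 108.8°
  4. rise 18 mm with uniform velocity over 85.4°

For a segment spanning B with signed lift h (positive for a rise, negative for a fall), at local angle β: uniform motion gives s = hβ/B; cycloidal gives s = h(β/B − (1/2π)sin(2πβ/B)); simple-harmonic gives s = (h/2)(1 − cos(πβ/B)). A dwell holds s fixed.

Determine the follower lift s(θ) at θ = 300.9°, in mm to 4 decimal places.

seg 1 [0°–51.6°] dwell: s stays 0.0000
seg 2 [51.6°–165.8°] uniform, h=11: full span → s += 11 → s = 11.0000
seg 3 [165.8°–274.6°] simple-harmonic, h=-7: full span → s += -7 → s = 4.0000
seg 4 [274.6°–360°] uniform, h=18: θ=300.9° here. β=26.3, B=85.4. 18·26.3/85.4 = 5.5433 → s = 9.5433

9.5433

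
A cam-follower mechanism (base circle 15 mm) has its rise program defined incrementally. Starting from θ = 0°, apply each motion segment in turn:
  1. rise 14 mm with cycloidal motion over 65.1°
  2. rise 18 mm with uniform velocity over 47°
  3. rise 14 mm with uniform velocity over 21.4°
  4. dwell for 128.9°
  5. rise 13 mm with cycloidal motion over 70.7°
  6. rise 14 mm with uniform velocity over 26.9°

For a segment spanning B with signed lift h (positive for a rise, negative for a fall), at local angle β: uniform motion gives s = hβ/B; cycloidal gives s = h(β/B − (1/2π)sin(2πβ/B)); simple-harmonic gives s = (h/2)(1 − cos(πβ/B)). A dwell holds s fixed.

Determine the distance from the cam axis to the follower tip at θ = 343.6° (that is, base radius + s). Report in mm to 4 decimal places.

seg 1 [0°–65.1°] cycloidal, h=14: full span → s += 14 → s = 14.0000
seg 2 [65.1°–112.1°] uniform, h=18: full span → s += 18 → s = 32.0000
seg 3 [112.1°–133.5°] uniform, h=14: full span → s += 14 → s = 46.0000
seg 4 [133.5°–262.4°] dwell: s stays 46.0000
seg 5 [262.4°–333.1°] cycloidal, h=13: full span → s += 13 → s = 59.0000
seg 6 [333.1°–360°] uniform, h=14: θ=343.6° here. β=10.5, B=26.9. 14·10.5/26.9 = 5.4647 → s = 64.4647
radial distance = base radius + s = 15 + 64.4647 = 79.4647

79.4647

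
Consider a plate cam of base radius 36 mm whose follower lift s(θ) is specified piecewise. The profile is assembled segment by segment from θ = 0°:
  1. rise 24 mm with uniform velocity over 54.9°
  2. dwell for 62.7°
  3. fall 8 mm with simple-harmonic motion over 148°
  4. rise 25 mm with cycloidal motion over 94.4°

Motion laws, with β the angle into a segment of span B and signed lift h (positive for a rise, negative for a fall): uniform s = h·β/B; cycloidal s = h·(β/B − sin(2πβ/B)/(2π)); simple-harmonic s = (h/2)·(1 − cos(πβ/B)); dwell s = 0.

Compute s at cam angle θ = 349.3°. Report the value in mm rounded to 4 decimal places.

seg 1 [0°–54.9°] uniform, h=24: full span → s += 24 → s = 24.0000
seg 2 [54.9°–117.6°] dwell: s stays 24.0000
seg 3 [117.6°–265.6°] simple-harmonic, h=-8: full span → s += -8 → s = 16.0000
seg 4 [265.6°–360°] cycloidal, h=25: θ=349.3° here. β=83.7, B=94.4. 25·(0.8867 − sin(2π·0.8867)/(2π)) = 24.7665 → s = 40.7665

40.7665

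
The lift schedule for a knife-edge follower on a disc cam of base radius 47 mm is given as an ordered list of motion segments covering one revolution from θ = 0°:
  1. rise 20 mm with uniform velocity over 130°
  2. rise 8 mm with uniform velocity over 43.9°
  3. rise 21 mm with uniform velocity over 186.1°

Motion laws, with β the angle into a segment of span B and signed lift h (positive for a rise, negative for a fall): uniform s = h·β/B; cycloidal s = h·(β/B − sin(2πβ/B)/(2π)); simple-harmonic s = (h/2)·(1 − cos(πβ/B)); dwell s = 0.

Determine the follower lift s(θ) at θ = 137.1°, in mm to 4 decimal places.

seg 1 [0°–130°] uniform, h=20: full span → s += 20 → s = 20.0000
seg 2 [130°–173.9°] uniform, h=8: θ=137.1° here. β=7.1, B=43.9. 8·7.1/43.9 = 1.2938 → s = 21.2938

21.2938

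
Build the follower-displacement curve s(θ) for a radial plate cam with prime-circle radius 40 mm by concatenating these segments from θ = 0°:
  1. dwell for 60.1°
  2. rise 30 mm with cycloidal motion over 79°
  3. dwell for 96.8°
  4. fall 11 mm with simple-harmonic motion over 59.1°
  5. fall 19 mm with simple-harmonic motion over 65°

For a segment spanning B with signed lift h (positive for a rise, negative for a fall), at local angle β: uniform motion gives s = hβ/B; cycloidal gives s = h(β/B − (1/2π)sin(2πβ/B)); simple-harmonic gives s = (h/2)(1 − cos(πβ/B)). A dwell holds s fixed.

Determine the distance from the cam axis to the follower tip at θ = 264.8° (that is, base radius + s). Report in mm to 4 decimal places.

seg 1 [0°–60.1°] dwell: s stays 0.0000
seg 2 [60.1°–139.1°] cycloidal, h=30: full span → s += 30 → s = 30.0000
seg 3 [139.1°–235.9°] dwell: s stays 30.0000
seg 4 [235.9°–295°] simple-harmonic, h=-11: θ=264.8° here. β=28.9, B=59.1. -11/2·(1 − cos(π·0.4890)) = -5.3100 → s = 24.6900
radial distance = base radius + s = 40 + 24.6900 = 64.6900

64.6900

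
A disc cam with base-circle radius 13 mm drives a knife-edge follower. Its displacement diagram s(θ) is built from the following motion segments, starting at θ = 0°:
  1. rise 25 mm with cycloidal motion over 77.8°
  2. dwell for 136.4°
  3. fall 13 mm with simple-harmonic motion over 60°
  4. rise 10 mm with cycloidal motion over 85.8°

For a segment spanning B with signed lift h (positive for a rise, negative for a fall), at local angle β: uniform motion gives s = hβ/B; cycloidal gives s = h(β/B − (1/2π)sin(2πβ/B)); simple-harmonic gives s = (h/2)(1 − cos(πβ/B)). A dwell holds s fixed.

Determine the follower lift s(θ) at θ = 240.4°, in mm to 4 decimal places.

seg 1 [0°–77.8°] cycloidal, h=25: full span → s += 25 → s = 25.0000
seg 2 [77.8°–214.2°] dwell: s stays 25.0000
seg 3 [214.2°–274.2°] simple-harmonic, h=-13: θ=240.4° here. β=26.2, B=60. -13/2·(1 − cos(π·0.4367)) = -5.2152 → s = 19.7848

19.7848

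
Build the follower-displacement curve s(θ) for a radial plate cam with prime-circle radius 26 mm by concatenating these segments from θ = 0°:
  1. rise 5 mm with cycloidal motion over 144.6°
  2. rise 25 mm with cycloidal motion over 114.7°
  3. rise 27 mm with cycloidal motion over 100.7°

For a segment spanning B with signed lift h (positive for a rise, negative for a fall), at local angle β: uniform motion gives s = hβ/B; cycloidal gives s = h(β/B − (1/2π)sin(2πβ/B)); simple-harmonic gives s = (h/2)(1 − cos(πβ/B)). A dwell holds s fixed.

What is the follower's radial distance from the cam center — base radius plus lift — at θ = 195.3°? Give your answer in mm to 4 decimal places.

seg 1 [0°–144.6°] cycloidal, h=5: full span → s += 5 → s = 5.0000
seg 2 [144.6°–259.3°] cycloidal, h=25: θ=195.3° here. β=50.7, B=114.7. 25·(0.4420 − sin(2π·0.4420)/(2π)) = 9.6330 → s = 14.6330
radial distance = base radius + s = 26 + 14.6330 = 40.6330

40.6330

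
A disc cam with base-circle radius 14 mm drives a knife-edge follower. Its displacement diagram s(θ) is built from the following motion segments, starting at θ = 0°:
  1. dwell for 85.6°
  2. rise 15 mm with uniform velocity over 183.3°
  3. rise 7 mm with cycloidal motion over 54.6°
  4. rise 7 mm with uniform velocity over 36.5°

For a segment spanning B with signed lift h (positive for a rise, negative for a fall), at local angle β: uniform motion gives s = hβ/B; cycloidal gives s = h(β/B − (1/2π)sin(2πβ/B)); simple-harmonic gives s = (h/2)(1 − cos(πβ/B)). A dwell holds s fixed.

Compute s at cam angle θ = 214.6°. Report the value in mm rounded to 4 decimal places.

seg 1 [0°–85.6°] dwell: s stays 0.0000
seg 2 [85.6°–268.9°] uniform, h=15: θ=214.6° here. β=129, B=183.3. 15·129/183.3 = 10.5565 → s = 10.5565

10.5565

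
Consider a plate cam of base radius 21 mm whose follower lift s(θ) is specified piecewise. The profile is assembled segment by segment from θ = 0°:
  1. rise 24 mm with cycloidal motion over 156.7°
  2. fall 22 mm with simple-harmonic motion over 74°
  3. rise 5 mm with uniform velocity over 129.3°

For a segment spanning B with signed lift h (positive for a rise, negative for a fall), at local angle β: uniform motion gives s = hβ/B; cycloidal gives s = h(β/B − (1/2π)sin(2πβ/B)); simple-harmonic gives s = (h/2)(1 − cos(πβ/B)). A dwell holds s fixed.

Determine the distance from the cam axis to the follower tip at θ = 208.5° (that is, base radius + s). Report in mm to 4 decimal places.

seg 1 [0°–156.7°] cycloidal, h=24: full span → s += 24 → s = 24.0000
seg 2 [156.7°–230.7°] simple-harmonic, h=-22: θ=208.5° here. β=51.8, B=74. -22/2·(1 − cos(π·0.7000)) = -17.4656 → s = 6.5344
radial distance = base radius + s = 21 + 6.5344 = 27.5344

27.5344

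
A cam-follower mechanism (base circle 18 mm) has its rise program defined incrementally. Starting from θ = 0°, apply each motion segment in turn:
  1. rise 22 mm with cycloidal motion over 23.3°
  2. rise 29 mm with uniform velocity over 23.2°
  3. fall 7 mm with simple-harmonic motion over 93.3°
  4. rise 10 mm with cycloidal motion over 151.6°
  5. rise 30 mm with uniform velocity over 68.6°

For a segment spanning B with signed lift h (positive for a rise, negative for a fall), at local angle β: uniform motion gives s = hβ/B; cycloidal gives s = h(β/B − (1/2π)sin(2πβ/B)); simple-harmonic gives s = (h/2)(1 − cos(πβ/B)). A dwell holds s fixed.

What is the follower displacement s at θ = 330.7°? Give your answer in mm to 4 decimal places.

seg 1 [0°–23.3°] cycloidal, h=22: full span → s += 22 → s = 22.0000
seg 2 [23.3°–46.5°] uniform, h=29: full span → s += 29 → s = 51.0000
seg 3 [46.5°–139.8°] simple-harmonic, h=-7: full span → s += -7 → s = 44.0000
seg 4 [139.8°–291.4°] cycloidal, h=10: full span → s += 10 → s = 54.0000
seg 5 [291.4°–360°] uniform, h=30: θ=330.7° here. β=39.3, B=68.6. 30·39.3/68.6 = 17.1866 → s = 71.1866

71.1866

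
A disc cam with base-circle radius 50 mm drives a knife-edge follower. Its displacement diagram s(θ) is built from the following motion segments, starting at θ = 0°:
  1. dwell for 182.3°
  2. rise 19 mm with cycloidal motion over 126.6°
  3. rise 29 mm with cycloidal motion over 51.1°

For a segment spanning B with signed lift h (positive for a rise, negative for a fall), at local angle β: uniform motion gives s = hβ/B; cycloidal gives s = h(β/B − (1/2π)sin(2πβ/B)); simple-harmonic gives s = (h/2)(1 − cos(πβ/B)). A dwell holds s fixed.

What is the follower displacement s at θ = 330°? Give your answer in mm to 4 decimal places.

seg 1 [0°–182.3°] dwell: s stays 0.0000
seg 2 [182.3°–308.9°] cycloidal, h=19: full span → s += 19 → s = 19.0000
seg 3 [308.9°–360°] cycloidal, h=29: θ=330° here. β=21.1, B=51.1. 29·(0.4129 − sin(2π·0.4129)/(2π)) = 9.5733 → s = 28.5733

28.5733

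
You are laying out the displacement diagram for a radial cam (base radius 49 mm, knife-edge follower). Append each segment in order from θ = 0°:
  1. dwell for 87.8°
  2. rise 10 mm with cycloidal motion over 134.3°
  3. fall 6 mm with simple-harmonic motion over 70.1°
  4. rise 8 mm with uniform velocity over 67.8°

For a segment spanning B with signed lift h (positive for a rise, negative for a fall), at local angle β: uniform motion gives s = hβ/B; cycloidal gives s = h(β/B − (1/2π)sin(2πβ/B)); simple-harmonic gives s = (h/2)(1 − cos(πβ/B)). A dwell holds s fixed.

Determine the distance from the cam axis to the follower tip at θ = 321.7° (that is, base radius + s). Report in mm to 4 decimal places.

seg 1 [0°–87.8°] dwell: s stays 0.0000
seg 2 [87.8°–222.1°] cycloidal, h=10: full span → s += 10 → s = 10.0000
seg 3 [222.1°–292.2°] simple-harmonic, h=-6: full span → s += -6 → s = 4.0000
seg 4 [292.2°–360°] uniform, h=8: θ=321.7° here. β=29.5, B=67.8. 8·29.5/67.8 = 3.4808 → s = 7.4808
radial distance = base radius + s = 49 + 7.4808 = 56.4808

56.4808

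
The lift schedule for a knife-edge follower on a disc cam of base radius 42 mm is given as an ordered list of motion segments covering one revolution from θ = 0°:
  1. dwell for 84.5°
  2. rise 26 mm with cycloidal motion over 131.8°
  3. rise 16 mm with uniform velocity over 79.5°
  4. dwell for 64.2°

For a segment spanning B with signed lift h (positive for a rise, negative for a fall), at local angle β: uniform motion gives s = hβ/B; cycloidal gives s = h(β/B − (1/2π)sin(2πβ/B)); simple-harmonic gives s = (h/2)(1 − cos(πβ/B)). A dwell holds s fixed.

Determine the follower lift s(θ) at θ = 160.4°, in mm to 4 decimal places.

seg 1 [0°–84.5°] dwell: s stays 0.0000
seg 2 [84.5°–216.3°] cycloidal, h=26: θ=160.4° here. β=75.9, B=131.8. 26·(0.5759 − sin(2π·0.5759)/(2π)) = 16.8715 → s = 16.8715

16.8715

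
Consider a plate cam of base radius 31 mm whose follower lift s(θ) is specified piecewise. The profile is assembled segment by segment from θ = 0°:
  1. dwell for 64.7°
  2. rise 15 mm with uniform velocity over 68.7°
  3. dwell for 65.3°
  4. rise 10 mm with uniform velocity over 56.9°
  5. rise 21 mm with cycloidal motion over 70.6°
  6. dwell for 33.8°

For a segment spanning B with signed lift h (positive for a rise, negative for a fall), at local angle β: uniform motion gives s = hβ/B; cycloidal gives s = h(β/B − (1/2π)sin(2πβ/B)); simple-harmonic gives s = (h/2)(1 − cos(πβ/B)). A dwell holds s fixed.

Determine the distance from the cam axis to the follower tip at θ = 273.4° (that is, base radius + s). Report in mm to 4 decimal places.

seg 1 [0°–64.7°] dwell: s stays 0.0000
seg 2 [64.7°–133.4°] uniform, h=15: full span → s += 15 → s = 15.0000
seg 3 [133.4°–198.7°] dwell: s stays 15.0000
seg 4 [198.7°–255.6°] uniform, h=10: full span → s += 10 → s = 25.0000
seg 5 [255.6°–326.2°] cycloidal, h=21: θ=273.4° here. β=17.8, B=70.6. 21·(0.2521 − sin(2π·0.2521)/(2π)) = 1.9527 → s = 26.9527
radial distance = base radius + s = 31 + 26.9527 = 57.9527

57.9527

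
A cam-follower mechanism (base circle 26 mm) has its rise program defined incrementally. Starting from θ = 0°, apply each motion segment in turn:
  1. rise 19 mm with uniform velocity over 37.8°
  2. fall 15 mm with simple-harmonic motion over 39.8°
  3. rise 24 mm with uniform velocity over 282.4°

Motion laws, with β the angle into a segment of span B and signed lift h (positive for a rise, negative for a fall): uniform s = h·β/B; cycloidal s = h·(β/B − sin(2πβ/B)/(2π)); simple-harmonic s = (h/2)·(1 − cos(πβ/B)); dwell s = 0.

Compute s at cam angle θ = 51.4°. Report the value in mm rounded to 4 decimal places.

seg 1 [0°–37.8°] uniform, h=19: full span → s += 19 → s = 19.0000
seg 2 [37.8°–77.6°] simple-harmonic, h=-15: θ=51.4° here. β=13.6, B=39.8. -15/2·(1 − cos(π·0.3417)) = -3.9222 → s = 15.0778

15.0778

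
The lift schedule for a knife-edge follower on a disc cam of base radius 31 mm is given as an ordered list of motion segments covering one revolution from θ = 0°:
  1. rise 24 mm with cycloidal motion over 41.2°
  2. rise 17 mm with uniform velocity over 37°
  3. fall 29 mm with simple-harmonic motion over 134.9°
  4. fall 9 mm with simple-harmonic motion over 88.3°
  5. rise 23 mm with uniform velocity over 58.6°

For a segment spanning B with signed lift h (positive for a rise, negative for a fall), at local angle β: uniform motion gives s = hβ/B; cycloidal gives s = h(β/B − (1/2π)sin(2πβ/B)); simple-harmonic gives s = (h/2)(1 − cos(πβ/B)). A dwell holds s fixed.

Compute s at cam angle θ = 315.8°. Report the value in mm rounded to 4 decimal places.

seg 1 [0°–41.2°] cycloidal, h=24: full span → s += 24 → s = 24.0000
seg 2 [41.2°–78.2°] uniform, h=17: full span → s += 17 → s = 41.0000
seg 3 [78.2°–213.1°] simple-harmonic, h=-29: full span → s += -29 → s = 12.0000
seg 4 [213.1°–301.4°] simple-harmonic, h=-9: full span → s += -9 → s = 3.0000
seg 5 [301.4°–360°] uniform, h=23: θ=315.8° here. β=14.4, B=58.6. 23·14.4/58.6 = 5.6519 → s = 8.6519

8.6519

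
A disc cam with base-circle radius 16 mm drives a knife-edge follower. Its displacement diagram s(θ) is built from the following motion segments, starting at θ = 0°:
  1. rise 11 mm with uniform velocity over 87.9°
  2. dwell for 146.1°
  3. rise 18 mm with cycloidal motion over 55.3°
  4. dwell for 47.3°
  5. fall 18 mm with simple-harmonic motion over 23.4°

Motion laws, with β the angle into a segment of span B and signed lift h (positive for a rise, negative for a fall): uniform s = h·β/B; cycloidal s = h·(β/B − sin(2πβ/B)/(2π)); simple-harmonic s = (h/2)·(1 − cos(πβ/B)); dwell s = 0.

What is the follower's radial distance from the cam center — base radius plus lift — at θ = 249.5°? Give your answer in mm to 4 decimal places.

seg 1 [0°–87.9°] uniform, h=11: full span → s += 11 → s = 11.0000
seg 2 [87.9°–234°] dwell: s stays 11.0000
seg 3 [234°–289.3°] cycloidal, h=18: θ=249.5° here. β=15.5, B=55.3. 18·(0.2803 − sin(2π·0.2803)/(2π)) = 2.2321 → s = 13.2321
radial distance = base radius + s = 16 + 13.2321 = 29.2321

29.2321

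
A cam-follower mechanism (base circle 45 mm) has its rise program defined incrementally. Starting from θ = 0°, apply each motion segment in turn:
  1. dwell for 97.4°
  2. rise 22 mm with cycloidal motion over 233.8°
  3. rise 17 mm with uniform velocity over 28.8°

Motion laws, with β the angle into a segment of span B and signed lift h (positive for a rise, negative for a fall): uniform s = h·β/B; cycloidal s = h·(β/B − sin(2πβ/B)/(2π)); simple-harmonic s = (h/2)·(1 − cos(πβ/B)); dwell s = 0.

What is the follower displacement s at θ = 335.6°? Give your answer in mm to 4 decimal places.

seg 1 [0°–97.4°] dwell: s stays 0.0000
seg 2 [97.4°–331.2°] cycloidal, h=22: full span → s += 22 → s = 22.0000
seg 3 [331.2°–360°] uniform, h=17: θ=335.6° here. β=4.4, B=28.8. 17·4.4/28.8 = 2.5972 → s = 24.5972

24.5972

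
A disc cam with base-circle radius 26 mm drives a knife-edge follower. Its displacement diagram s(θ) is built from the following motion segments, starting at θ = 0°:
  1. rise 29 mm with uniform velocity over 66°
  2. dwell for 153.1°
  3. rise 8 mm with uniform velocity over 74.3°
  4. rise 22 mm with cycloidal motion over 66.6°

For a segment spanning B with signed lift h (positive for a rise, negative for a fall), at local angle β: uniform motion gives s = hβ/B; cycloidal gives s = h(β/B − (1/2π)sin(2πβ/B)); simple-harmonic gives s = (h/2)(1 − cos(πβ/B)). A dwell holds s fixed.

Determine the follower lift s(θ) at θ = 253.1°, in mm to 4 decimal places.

seg 1 [0°–66°] uniform, h=29: full span → s += 29 → s = 29.0000
seg 2 [66°–219.1°] dwell: s stays 29.0000
seg 3 [219.1°–293.4°] uniform, h=8: θ=253.1° here. β=34, B=74.3. 8·34/74.3 = 3.6608 → s = 32.6608

32.6608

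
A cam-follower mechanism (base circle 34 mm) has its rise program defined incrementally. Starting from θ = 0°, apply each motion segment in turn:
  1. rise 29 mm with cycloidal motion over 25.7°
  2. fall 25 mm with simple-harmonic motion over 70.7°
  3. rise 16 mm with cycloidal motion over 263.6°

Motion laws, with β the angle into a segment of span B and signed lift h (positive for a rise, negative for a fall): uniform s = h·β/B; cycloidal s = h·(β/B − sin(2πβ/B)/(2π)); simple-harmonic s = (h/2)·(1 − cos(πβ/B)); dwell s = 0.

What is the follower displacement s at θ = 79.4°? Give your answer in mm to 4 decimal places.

seg 1 [0°–25.7°] cycloidal, h=29: full span → s += 29 → s = 29.0000
seg 2 [25.7°–96.4°] simple-harmonic, h=-25: θ=79.4° here. β=53.7, B=70.7. -25/2·(1 − cos(π·0.7595)) = -21.5999 → s = 7.4001

7.4001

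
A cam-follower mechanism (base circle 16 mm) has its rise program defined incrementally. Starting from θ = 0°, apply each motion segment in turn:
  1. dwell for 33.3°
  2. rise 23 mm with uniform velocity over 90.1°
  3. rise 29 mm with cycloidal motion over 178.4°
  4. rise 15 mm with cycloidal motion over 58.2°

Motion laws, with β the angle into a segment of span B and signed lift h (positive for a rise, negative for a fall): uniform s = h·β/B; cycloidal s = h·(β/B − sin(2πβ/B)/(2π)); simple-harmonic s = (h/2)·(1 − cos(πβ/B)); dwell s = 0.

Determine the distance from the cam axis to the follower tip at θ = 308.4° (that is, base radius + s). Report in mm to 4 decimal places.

seg 1 [0°–33.3°] dwell: s stays 0.0000
seg 2 [33.3°–123.4°] uniform, h=23: full span → s += 23 → s = 23.0000
seg 3 [123.4°–301.8°] cycloidal, h=29: full span → s += 29 → s = 52.0000
seg 4 [301.8°–360°] cycloidal, h=15: θ=308.4° here. β=6.6, B=58.2. 15·(0.1134 − sin(2π·0.1134)/(2π)) = 0.1403 → s = 52.1403
radial distance = base radius + s = 16 + 52.1403 = 68.1403

68.1403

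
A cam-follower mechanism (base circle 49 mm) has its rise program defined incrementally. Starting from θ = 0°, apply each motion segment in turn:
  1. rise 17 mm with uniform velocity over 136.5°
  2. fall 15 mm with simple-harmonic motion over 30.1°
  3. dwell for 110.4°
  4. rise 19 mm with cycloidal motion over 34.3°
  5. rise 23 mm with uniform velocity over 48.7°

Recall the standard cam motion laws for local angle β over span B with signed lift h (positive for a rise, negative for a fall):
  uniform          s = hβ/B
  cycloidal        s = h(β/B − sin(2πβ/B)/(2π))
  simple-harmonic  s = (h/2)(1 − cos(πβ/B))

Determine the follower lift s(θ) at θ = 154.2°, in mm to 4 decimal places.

seg 1 [0°–136.5°] uniform, h=17: full span → s += 17 → s = 17.0000
seg 2 [136.5°–166.6°] simple-harmonic, h=-15: θ=154.2° here. β=17.7, B=30.1. -15/2·(1 − cos(π·0.5880)) = -9.5480 → s = 7.4520

7.4520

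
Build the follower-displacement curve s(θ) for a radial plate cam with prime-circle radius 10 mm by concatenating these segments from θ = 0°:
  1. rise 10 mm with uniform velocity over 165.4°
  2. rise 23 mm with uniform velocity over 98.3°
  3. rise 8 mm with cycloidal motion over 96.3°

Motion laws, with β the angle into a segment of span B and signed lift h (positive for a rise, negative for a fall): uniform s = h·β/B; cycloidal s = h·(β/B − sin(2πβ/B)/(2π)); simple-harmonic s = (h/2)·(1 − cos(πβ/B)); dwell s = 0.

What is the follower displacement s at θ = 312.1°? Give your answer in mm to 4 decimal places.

seg 1 [0°–165.4°] uniform, h=10: full span → s += 10 → s = 10.0000
seg 2 [165.4°–263.7°] uniform, h=23: full span → s += 23 → s = 33.0000
seg 3 [263.7°–360°] cycloidal, h=8: θ=312.1° here. β=48.4, B=96.3. 8·(0.5026 − sin(2π·0.5026)/(2π)) = 4.0415 → s = 37.0415

37.0415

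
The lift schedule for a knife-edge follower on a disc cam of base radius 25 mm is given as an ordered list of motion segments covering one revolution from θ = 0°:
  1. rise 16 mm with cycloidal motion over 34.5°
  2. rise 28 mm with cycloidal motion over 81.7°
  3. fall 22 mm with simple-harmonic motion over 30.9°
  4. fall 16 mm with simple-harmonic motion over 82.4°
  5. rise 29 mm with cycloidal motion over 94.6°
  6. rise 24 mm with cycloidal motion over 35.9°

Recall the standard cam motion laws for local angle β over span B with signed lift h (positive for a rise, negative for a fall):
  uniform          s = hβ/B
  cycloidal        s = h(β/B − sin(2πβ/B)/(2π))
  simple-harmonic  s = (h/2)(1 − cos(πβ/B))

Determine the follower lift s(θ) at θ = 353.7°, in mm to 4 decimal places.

seg 1 [0°–34.5°] cycloidal, h=16: full span → s += 16 → s = 16.0000
seg 2 [34.5°–116.2°] cycloidal, h=28: full span → s += 28 → s = 44.0000
seg 3 [116.2°–147.1°] simple-harmonic, h=-22: full span → s += -22 → s = 22.0000
seg 4 [147.1°–229.5°] simple-harmonic, h=-16: full span → s += -16 → s = 6.0000
seg 5 [229.5°–324.1°] cycloidal, h=29: full span → s += 29 → s = 35.0000
seg 6 [324.1°–360°] cycloidal, h=24: θ=353.7° here. β=29.6, B=35.9. 24·(0.8245 − sin(2π·0.8245)/(2π)) = 23.1970 → s = 58.1970

58.1970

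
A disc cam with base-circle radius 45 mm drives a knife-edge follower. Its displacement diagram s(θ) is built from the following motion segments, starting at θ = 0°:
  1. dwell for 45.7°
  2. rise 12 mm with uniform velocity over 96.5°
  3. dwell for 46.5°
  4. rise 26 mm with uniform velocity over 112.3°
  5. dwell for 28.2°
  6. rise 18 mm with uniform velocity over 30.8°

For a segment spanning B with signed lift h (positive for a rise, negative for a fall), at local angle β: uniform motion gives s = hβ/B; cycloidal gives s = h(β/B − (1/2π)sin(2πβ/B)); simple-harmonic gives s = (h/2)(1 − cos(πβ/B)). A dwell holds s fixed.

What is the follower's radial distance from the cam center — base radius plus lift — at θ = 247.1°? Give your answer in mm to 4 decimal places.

seg 1 [0°–45.7°] dwell: s stays 0.0000
seg 2 [45.7°–142.2°] uniform, h=12: full span → s += 12 → s = 12.0000
seg 3 [142.2°–188.7°] dwell: s stays 12.0000
seg 4 [188.7°–301°] uniform, h=26: θ=247.1° here. β=58.4, B=112.3. 26·58.4/112.3 = 13.5209 → s = 25.5209
radial distance = base radius + s = 45 + 25.5209 = 70.5209

70.5209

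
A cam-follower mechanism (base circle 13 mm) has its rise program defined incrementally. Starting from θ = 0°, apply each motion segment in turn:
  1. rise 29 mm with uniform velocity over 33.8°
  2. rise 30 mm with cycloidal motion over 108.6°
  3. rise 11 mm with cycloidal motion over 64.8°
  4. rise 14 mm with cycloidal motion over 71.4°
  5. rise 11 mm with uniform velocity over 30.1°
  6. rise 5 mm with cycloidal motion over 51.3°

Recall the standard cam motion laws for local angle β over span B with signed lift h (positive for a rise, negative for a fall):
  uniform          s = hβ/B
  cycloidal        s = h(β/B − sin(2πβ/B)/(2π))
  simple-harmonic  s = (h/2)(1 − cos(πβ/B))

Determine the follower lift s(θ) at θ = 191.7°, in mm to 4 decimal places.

seg 1 [0°–33.8°] uniform, h=29: full span → s += 29 → s = 29.0000
seg 2 [33.8°–142.4°] cycloidal, h=30: full span → s += 30 → s = 59.0000
seg 3 [142.4°–207.2°] cycloidal, h=11: θ=191.7° here. β=49.3, B=64.8. 11·(0.7608 − sin(2π·0.7608)/(2π)) = 10.1155 → s = 69.1155

69.1155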